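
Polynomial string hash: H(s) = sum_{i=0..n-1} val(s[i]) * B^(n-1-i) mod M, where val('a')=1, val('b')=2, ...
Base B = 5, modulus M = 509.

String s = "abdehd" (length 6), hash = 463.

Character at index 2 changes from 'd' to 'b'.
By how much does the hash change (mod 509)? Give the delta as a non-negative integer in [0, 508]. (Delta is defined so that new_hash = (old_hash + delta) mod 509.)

Delta formula: (val(new) - val(old)) * B^(n-1-k) mod M
  val('b') - val('d') = 2 - 4 = -2
  B^(n-1-k) = 5^3 mod 509 = 125
  Delta = -2 * 125 mod 509 = 259

Answer: 259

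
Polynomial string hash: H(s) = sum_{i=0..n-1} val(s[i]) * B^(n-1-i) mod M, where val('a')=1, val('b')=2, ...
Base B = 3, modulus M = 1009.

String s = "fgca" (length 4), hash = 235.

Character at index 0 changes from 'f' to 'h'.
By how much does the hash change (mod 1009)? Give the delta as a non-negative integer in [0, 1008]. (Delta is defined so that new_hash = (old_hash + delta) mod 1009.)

Delta formula: (val(new) - val(old)) * B^(n-1-k) mod M
  val('h') - val('f') = 8 - 6 = 2
  B^(n-1-k) = 3^3 mod 1009 = 27
  Delta = 2 * 27 mod 1009 = 54

Answer: 54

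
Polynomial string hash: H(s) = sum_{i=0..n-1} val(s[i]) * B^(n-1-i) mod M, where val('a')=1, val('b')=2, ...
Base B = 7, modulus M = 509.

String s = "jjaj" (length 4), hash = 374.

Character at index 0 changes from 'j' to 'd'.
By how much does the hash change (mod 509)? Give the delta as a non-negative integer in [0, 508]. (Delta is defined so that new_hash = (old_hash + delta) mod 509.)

Answer: 487

Derivation:
Delta formula: (val(new) - val(old)) * B^(n-1-k) mod M
  val('d') - val('j') = 4 - 10 = -6
  B^(n-1-k) = 7^3 mod 509 = 343
  Delta = -6 * 343 mod 509 = 487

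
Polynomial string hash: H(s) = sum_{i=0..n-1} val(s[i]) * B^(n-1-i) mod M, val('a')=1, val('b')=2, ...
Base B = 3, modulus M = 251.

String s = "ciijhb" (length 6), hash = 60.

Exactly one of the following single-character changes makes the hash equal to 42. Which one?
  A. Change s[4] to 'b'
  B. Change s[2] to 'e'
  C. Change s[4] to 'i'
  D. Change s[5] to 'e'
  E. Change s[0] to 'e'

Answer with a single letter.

Answer: A

Derivation:
Option A: s[4]='h'->'b', delta=(2-8)*3^1 mod 251 = 233, hash=60+233 mod 251 = 42 <-- target
Option B: s[2]='i'->'e', delta=(5-9)*3^3 mod 251 = 143, hash=60+143 mod 251 = 203
Option C: s[4]='h'->'i', delta=(9-8)*3^1 mod 251 = 3, hash=60+3 mod 251 = 63
Option D: s[5]='b'->'e', delta=(5-2)*3^0 mod 251 = 3, hash=60+3 mod 251 = 63
Option E: s[0]='c'->'e', delta=(5-3)*3^5 mod 251 = 235, hash=60+235 mod 251 = 44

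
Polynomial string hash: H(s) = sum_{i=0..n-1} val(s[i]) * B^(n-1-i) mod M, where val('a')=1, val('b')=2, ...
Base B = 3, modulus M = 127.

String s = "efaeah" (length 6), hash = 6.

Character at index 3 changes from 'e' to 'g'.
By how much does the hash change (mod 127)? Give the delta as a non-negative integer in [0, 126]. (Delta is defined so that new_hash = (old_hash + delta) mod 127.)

Answer: 18

Derivation:
Delta formula: (val(new) - val(old)) * B^(n-1-k) mod M
  val('g') - val('e') = 7 - 5 = 2
  B^(n-1-k) = 3^2 mod 127 = 9
  Delta = 2 * 9 mod 127 = 18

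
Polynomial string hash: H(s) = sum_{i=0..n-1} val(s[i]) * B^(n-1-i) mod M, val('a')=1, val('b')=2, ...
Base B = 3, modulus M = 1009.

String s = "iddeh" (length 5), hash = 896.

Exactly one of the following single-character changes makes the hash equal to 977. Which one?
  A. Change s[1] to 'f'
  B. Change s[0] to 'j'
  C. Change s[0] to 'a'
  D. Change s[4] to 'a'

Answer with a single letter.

Answer: B

Derivation:
Option A: s[1]='d'->'f', delta=(6-4)*3^3 mod 1009 = 54, hash=896+54 mod 1009 = 950
Option B: s[0]='i'->'j', delta=(10-9)*3^4 mod 1009 = 81, hash=896+81 mod 1009 = 977 <-- target
Option C: s[0]='i'->'a', delta=(1-9)*3^4 mod 1009 = 361, hash=896+361 mod 1009 = 248
Option D: s[4]='h'->'a', delta=(1-8)*3^0 mod 1009 = 1002, hash=896+1002 mod 1009 = 889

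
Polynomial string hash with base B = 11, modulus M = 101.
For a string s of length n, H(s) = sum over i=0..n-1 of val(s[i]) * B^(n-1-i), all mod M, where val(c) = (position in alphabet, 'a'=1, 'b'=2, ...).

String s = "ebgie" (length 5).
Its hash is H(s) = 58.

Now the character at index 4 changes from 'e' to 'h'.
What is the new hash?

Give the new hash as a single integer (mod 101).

val('e') = 5, val('h') = 8
Position k = 4, exponent = n-1-k = 0
B^0 mod M = 11^0 mod 101 = 1
Delta = (8 - 5) * 1 mod 101 = 3
New hash = (58 + 3) mod 101 = 61

Answer: 61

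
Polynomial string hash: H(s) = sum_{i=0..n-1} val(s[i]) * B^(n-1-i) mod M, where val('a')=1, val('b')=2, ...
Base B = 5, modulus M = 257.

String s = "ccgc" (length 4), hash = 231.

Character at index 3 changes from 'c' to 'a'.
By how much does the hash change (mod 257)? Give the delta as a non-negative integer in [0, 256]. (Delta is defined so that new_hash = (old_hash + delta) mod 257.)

Answer: 255

Derivation:
Delta formula: (val(new) - val(old)) * B^(n-1-k) mod M
  val('a') - val('c') = 1 - 3 = -2
  B^(n-1-k) = 5^0 mod 257 = 1
  Delta = -2 * 1 mod 257 = 255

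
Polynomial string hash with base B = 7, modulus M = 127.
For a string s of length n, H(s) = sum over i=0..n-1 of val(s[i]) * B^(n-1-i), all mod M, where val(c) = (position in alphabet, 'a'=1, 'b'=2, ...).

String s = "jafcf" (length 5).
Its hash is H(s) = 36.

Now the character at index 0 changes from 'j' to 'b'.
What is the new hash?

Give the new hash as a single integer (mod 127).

val('j') = 10, val('b') = 2
Position k = 0, exponent = n-1-k = 4
B^4 mod M = 7^4 mod 127 = 115
Delta = (2 - 10) * 115 mod 127 = 96
New hash = (36 + 96) mod 127 = 5

Answer: 5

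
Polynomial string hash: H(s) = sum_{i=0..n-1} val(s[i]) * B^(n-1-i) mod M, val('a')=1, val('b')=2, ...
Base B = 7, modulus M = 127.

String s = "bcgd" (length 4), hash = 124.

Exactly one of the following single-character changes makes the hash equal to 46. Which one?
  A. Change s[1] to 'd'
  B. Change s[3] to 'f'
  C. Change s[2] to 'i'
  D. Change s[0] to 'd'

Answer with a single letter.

Option A: s[1]='c'->'d', delta=(4-3)*7^2 mod 127 = 49, hash=124+49 mod 127 = 46 <-- target
Option B: s[3]='d'->'f', delta=(6-4)*7^0 mod 127 = 2, hash=124+2 mod 127 = 126
Option C: s[2]='g'->'i', delta=(9-7)*7^1 mod 127 = 14, hash=124+14 mod 127 = 11
Option D: s[0]='b'->'d', delta=(4-2)*7^3 mod 127 = 51, hash=124+51 mod 127 = 48

Answer: A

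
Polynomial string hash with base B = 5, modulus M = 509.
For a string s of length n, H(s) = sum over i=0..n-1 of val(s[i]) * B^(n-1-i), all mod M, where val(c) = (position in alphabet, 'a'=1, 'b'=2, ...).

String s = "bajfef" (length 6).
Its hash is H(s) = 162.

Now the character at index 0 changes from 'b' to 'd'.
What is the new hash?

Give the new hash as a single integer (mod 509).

Answer: 304

Derivation:
val('b') = 2, val('d') = 4
Position k = 0, exponent = n-1-k = 5
B^5 mod M = 5^5 mod 509 = 71
Delta = (4 - 2) * 71 mod 509 = 142
New hash = (162 + 142) mod 509 = 304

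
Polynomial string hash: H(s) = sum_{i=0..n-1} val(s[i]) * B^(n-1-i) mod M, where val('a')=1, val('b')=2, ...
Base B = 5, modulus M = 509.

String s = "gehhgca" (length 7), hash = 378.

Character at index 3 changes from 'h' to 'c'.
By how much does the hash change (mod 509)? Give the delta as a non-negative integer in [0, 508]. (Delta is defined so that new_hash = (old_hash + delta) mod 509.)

Delta formula: (val(new) - val(old)) * B^(n-1-k) mod M
  val('c') - val('h') = 3 - 8 = -5
  B^(n-1-k) = 5^3 mod 509 = 125
  Delta = -5 * 125 mod 509 = 393

Answer: 393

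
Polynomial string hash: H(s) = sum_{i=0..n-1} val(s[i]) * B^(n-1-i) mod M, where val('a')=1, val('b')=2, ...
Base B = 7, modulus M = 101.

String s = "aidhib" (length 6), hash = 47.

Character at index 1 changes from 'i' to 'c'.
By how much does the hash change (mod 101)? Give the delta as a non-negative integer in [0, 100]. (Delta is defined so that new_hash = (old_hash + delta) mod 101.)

Delta formula: (val(new) - val(old)) * B^(n-1-k) mod M
  val('c') - val('i') = 3 - 9 = -6
  B^(n-1-k) = 7^4 mod 101 = 78
  Delta = -6 * 78 mod 101 = 37

Answer: 37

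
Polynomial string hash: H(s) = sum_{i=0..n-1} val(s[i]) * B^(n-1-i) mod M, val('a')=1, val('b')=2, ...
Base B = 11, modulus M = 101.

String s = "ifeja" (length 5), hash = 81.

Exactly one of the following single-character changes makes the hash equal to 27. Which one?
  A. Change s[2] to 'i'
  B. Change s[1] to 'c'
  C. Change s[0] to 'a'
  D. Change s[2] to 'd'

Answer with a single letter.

Option A: s[2]='e'->'i', delta=(9-5)*11^2 mod 101 = 80, hash=81+80 mod 101 = 60
Option B: s[1]='f'->'c', delta=(3-6)*11^3 mod 101 = 47, hash=81+47 mod 101 = 27 <-- target
Option C: s[0]='i'->'a', delta=(1-9)*11^4 mod 101 = 32, hash=81+32 mod 101 = 12
Option D: s[2]='e'->'d', delta=(4-5)*11^2 mod 101 = 81, hash=81+81 mod 101 = 61

Answer: B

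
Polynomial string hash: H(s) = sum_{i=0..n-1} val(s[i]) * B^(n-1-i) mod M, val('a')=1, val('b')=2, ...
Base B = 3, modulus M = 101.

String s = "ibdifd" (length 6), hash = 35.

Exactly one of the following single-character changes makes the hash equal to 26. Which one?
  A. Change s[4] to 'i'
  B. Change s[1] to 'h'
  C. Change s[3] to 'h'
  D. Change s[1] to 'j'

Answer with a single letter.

Answer: C

Derivation:
Option A: s[4]='f'->'i', delta=(9-6)*3^1 mod 101 = 9, hash=35+9 mod 101 = 44
Option B: s[1]='b'->'h', delta=(8-2)*3^4 mod 101 = 82, hash=35+82 mod 101 = 16
Option C: s[3]='i'->'h', delta=(8-9)*3^2 mod 101 = 92, hash=35+92 mod 101 = 26 <-- target
Option D: s[1]='b'->'j', delta=(10-2)*3^4 mod 101 = 42, hash=35+42 mod 101 = 77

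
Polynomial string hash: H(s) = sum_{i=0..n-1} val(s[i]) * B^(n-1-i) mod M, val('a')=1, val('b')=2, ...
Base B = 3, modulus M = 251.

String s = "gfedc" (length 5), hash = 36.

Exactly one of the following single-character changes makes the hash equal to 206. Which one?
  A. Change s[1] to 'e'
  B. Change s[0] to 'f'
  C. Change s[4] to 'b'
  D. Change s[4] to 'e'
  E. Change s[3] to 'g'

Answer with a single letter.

Option A: s[1]='f'->'e', delta=(5-6)*3^3 mod 251 = 224, hash=36+224 mod 251 = 9
Option B: s[0]='g'->'f', delta=(6-7)*3^4 mod 251 = 170, hash=36+170 mod 251 = 206 <-- target
Option C: s[4]='c'->'b', delta=(2-3)*3^0 mod 251 = 250, hash=36+250 mod 251 = 35
Option D: s[4]='c'->'e', delta=(5-3)*3^0 mod 251 = 2, hash=36+2 mod 251 = 38
Option E: s[3]='d'->'g', delta=(7-4)*3^1 mod 251 = 9, hash=36+9 mod 251 = 45

Answer: B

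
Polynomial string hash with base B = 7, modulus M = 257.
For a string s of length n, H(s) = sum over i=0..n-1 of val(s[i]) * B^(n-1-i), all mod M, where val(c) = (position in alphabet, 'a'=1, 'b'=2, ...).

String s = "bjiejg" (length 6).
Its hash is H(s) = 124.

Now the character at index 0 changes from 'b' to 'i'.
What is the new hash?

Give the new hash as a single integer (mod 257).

Answer: 67

Derivation:
val('b') = 2, val('i') = 9
Position k = 0, exponent = n-1-k = 5
B^5 mod M = 7^5 mod 257 = 102
Delta = (9 - 2) * 102 mod 257 = 200
New hash = (124 + 200) mod 257 = 67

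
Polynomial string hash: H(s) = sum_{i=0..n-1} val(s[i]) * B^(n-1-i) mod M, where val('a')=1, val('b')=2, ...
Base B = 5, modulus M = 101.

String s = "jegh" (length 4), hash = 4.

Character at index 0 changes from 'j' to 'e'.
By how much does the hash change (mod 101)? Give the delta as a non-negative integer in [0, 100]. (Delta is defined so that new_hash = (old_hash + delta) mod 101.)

Answer: 82

Derivation:
Delta formula: (val(new) - val(old)) * B^(n-1-k) mod M
  val('e') - val('j') = 5 - 10 = -5
  B^(n-1-k) = 5^3 mod 101 = 24
  Delta = -5 * 24 mod 101 = 82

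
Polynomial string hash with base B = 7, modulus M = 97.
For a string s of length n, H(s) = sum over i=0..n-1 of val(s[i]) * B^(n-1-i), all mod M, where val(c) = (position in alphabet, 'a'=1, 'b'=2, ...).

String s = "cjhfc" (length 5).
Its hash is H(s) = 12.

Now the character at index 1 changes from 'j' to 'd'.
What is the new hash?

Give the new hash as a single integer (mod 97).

Answer: 88

Derivation:
val('j') = 10, val('d') = 4
Position k = 1, exponent = n-1-k = 3
B^3 mod M = 7^3 mod 97 = 52
Delta = (4 - 10) * 52 mod 97 = 76
New hash = (12 + 76) mod 97 = 88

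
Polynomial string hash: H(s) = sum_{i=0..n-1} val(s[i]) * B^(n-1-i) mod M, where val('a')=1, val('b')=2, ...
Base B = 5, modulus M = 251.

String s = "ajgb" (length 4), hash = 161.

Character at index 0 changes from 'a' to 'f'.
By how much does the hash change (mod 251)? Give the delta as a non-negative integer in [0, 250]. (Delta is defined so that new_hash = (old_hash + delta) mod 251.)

Answer: 123

Derivation:
Delta formula: (val(new) - val(old)) * B^(n-1-k) mod M
  val('f') - val('a') = 6 - 1 = 5
  B^(n-1-k) = 5^3 mod 251 = 125
  Delta = 5 * 125 mod 251 = 123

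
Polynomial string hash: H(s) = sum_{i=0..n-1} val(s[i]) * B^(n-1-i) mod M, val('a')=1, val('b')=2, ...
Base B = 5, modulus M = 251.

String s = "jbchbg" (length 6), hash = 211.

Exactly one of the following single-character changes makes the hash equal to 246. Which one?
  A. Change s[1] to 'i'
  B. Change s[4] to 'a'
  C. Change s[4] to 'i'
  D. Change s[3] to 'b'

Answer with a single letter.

Answer: C

Derivation:
Option A: s[1]='b'->'i', delta=(9-2)*5^4 mod 251 = 108, hash=211+108 mod 251 = 68
Option B: s[4]='b'->'a', delta=(1-2)*5^1 mod 251 = 246, hash=211+246 mod 251 = 206
Option C: s[4]='b'->'i', delta=(9-2)*5^1 mod 251 = 35, hash=211+35 mod 251 = 246 <-- target
Option D: s[3]='h'->'b', delta=(2-8)*5^2 mod 251 = 101, hash=211+101 mod 251 = 61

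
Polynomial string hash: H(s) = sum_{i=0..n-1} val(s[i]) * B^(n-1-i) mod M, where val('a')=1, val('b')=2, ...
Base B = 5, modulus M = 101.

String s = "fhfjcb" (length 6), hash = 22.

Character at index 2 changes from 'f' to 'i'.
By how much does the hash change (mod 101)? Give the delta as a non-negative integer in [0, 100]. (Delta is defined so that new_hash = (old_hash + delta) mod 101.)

Delta formula: (val(new) - val(old)) * B^(n-1-k) mod M
  val('i') - val('f') = 9 - 6 = 3
  B^(n-1-k) = 5^3 mod 101 = 24
  Delta = 3 * 24 mod 101 = 72

Answer: 72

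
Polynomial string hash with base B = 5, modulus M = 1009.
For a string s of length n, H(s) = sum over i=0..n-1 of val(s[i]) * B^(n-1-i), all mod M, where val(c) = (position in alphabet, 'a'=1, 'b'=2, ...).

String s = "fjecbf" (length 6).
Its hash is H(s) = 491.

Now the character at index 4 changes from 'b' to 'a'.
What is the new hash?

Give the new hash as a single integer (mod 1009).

Answer: 486

Derivation:
val('b') = 2, val('a') = 1
Position k = 4, exponent = n-1-k = 1
B^1 mod M = 5^1 mod 1009 = 5
Delta = (1 - 2) * 5 mod 1009 = 1004
New hash = (491 + 1004) mod 1009 = 486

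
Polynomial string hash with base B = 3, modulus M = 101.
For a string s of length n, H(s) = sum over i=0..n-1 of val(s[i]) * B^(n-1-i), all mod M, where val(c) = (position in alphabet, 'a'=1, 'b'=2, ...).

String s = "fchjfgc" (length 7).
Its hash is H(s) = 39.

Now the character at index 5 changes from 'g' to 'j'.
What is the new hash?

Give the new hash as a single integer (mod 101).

Answer: 48

Derivation:
val('g') = 7, val('j') = 10
Position k = 5, exponent = n-1-k = 1
B^1 mod M = 3^1 mod 101 = 3
Delta = (10 - 7) * 3 mod 101 = 9
New hash = (39 + 9) mod 101 = 48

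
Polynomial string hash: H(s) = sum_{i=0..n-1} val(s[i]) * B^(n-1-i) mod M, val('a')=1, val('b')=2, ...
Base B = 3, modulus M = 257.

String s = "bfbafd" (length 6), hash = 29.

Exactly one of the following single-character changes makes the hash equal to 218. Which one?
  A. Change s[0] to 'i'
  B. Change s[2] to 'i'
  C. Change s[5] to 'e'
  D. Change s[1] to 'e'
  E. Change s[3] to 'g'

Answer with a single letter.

Answer: B

Derivation:
Option A: s[0]='b'->'i', delta=(9-2)*3^5 mod 257 = 159, hash=29+159 mod 257 = 188
Option B: s[2]='b'->'i', delta=(9-2)*3^3 mod 257 = 189, hash=29+189 mod 257 = 218 <-- target
Option C: s[5]='d'->'e', delta=(5-4)*3^0 mod 257 = 1, hash=29+1 mod 257 = 30
Option D: s[1]='f'->'e', delta=(5-6)*3^4 mod 257 = 176, hash=29+176 mod 257 = 205
Option E: s[3]='a'->'g', delta=(7-1)*3^2 mod 257 = 54, hash=29+54 mod 257 = 83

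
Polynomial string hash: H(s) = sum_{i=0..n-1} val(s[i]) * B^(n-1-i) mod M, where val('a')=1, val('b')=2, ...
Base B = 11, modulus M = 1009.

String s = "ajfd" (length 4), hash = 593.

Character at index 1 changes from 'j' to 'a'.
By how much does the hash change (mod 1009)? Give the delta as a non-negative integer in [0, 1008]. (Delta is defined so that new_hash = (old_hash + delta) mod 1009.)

Answer: 929

Derivation:
Delta formula: (val(new) - val(old)) * B^(n-1-k) mod M
  val('a') - val('j') = 1 - 10 = -9
  B^(n-1-k) = 11^2 mod 1009 = 121
  Delta = -9 * 121 mod 1009 = 929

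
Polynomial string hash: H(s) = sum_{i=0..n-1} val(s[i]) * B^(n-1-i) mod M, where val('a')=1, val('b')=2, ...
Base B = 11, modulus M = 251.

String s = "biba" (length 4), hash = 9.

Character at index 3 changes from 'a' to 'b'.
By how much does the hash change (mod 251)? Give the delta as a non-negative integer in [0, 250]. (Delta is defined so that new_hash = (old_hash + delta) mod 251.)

Answer: 1

Derivation:
Delta formula: (val(new) - val(old)) * B^(n-1-k) mod M
  val('b') - val('a') = 2 - 1 = 1
  B^(n-1-k) = 11^0 mod 251 = 1
  Delta = 1 * 1 mod 251 = 1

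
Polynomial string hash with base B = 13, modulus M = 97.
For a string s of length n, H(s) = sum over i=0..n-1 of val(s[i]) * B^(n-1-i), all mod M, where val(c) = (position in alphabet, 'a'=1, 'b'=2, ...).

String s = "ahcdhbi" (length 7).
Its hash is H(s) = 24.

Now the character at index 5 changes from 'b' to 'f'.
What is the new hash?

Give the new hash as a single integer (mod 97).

val('b') = 2, val('f') = 6
Position k = 5, exponent = n-1-k = 1
B^1 mod M = 13^1 mod 97 = 13
Delta = (6 - 2) * 13 mod 97 = 52
New hash = (24 + 52) mod 97 = 76

Answer: 76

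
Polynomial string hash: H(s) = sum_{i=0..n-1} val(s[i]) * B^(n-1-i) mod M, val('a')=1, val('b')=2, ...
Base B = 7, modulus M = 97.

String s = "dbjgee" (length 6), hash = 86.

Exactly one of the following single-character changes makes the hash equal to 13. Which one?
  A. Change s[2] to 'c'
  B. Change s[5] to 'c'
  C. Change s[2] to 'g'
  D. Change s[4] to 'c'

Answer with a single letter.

Option A: s[2]='j'->'c', delta=(3-10)*7^3 mod 97 = 24, hash=86+24 mod 97 = 13 <-- target
Option B: s[5]='e'->'c', delta=(3-5)*7^0 mod 97 = 95, hash=86+95 mod 97 = 84
Option C: s[2]='j'->'g', delta=(7-10)*7^3 mod 97 = 38, hash=86+38 mod 97 = 27
Option D: s[4]='e'->'c', delta=(3-5)*7^1 mod 97 = 83, hash=86+83 mod 97 = 72

Answer: A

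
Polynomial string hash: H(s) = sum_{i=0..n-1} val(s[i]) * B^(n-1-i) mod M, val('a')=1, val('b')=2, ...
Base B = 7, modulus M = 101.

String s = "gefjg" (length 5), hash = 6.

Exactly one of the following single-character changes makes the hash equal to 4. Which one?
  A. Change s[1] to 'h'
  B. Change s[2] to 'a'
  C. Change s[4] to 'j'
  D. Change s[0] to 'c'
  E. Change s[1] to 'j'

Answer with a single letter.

Answer: E

Derivation:
Option A: s[1]='e'->'h', delta=(8-5)*7^3 mod 101 = 19, hash=6+19 mod 101 = 25
Option B: s[2]='f'->'a', delta=(1-6)*7^2 mod 101 = 58, hash=6+58 mod 101 = 64
Option C: s[4]='g'->'j', delta=(10-7)*7^0 mod 101 = 3, hash=6+3 mod 101 = 9
Option D: s[0]='g'->'c', delta=(3-7)*7^4 mod 101 = 92, hash=6+92 mod 101 = 98
Option E: s[1]='e'->'j', delta=(10-5)*7^3 mod 101 = 99, hash=6+99 mod 101 = 4 <-- target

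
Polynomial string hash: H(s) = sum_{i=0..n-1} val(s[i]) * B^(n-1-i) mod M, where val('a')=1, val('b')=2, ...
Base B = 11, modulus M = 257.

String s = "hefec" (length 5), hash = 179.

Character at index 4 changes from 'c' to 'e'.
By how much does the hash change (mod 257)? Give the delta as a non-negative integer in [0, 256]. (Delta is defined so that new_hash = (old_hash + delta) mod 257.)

Delta formula: (val(new) - val(old)) * B^(n-1-k) mod M
  val('e') - val('c') = 5 - 3 = 2
  B^(n-1-k) = 11^0 mod 257 = 1
  Delta = 2 * 1 mod 257 = 2

Answer: 2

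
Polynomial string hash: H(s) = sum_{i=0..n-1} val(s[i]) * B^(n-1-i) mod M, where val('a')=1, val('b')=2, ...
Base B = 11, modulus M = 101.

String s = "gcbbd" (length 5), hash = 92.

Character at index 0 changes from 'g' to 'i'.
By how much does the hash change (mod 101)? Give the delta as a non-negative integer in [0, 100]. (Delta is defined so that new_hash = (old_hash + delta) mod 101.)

Answer: 93

Derivation:
Delta formula: (val(new) - val(old)) * B^(n-1-k) mod M
  val('i') - val('g') = 9 - 7 = 2
  B^(n-1-k) = 11^4 mod 101 = 97
  Delta = 2 * 97 mod 101 = 93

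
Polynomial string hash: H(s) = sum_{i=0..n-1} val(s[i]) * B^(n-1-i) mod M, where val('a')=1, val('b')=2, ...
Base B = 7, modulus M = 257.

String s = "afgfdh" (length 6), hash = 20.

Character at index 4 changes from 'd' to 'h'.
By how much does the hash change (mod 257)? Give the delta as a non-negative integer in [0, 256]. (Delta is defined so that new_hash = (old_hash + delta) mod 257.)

Delta formula: (val(new) - val(old)) * B^(n-1-k) mod M
  val('h') - val('d') = 8 - 4 = 4
  B^(n-1-k) = 7^1 mod 257 = 7
  Delta = 4 * 7 mod 257 = 28

Answer: 28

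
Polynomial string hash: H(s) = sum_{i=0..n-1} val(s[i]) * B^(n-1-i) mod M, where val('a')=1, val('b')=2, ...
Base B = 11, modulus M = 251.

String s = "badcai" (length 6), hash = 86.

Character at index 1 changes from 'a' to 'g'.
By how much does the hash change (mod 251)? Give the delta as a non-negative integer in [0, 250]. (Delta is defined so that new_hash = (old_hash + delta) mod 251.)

Answer: 247

Derivation:
Delta formula: (val(new) - val(old)) * B^(n-1-k) mod M
  val('g') - val('a') = 7 - 1 = 6
  B^(n-1-k) = 11^4 mod 251 = 83
  Delta = 6 * 83 mod 251 = 247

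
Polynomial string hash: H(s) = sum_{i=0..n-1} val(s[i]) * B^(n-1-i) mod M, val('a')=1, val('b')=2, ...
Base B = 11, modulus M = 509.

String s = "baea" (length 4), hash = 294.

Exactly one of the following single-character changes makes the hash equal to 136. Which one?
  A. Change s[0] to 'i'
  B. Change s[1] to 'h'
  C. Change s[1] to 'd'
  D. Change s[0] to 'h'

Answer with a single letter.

Option A: s[0]='b'->'i', delta=(9-2)*11^3 mod 509 = 155, hash=294+155 mod 509 = 449
Option B: s[1]='a'->'h', delta=(8-1)*11^2 mod 509 = 338, hash=294+338 mod 509 = 123
Option C: s[1]='a'->'d', delta=(4-1)*11^2 mod 509 = 363, hash=294+363 mod 509 = 148
Option D: s[0]='b'->'h', delta=(8-2)*11^3 mod 509 = 351, hash=294+351 mod 509 = 136 <-- target

Answer: D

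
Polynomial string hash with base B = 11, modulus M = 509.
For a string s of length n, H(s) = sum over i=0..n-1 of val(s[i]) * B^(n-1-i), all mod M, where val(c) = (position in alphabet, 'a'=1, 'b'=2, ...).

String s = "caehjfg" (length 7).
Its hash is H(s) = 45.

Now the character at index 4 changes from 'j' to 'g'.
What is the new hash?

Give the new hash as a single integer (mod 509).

val('j') = 10, val('g') = 7
Position k = 4, exponent = n-1-k = 2
B^2 mod M = 11^2 mod 509 = 121
Delta = (7 - 10) * 121 mod 509 = 146
New hash = (45 + 146) mod 509 = 191

Answer: 191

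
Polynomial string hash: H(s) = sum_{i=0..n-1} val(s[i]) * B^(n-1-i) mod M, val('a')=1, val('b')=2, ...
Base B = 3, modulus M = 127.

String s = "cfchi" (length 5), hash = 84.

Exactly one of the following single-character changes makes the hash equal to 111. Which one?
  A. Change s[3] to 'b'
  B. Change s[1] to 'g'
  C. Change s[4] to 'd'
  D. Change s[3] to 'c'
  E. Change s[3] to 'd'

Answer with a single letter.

Answer: B

Derivation:
Option A: s[3]='h'->'b', delta=(2-8)*3^1 mod 127 = 109, hash=84+109 mod 127 = 66
Option B: s[1]='f'->'g', delta=(7-6)*3^3 mod 127 = 27, hash=84+27 mod 127 = 111 <-- target
Option C: s[4]='i'->'d', delta=(4-9)*3^0 mod 127 = 122, hash=84+122 mod 127 = 79
Option D: s[3]='h'->'c', delta=(3-8)*3^1 mod 127 = 112, hash=84+112 mod 127 = 69
Option E: s[3]='h'->'d', delta=(4-8)*3^1 mod 127 = 115, hash=84+115 mod 127 = 72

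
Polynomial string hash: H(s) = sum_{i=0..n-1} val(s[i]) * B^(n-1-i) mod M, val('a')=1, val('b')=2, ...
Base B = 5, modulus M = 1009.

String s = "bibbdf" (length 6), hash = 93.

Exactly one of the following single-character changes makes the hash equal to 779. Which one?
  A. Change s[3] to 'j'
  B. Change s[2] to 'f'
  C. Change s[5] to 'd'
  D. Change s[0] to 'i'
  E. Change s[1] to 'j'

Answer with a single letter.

Answer: D

Derivation:
Option A: s[3]='b'->'j', delta=(10-2)*5^2 mod 1009 = 200, hash=93+200 mod 1009 = 293
Option B: s[2]='b'->'f', delta=(6-2)*5^3 mod 1009 = 500, hash=93+500 mod 1009 = 593
Option C: s[5]='f'->'d', delta=(4-6)*5^0 mod 1009 = 1007, hash=93+1007 mod 1009 = 91
Option D: s[0]='b'->'i', delta=(9-2)*5^5 mod 1009 = 686, hash=93+686 mod 1009 = 779 <-- target
Option E: s[1]='i'->'j', delta=(10-9)*5^4 mod 1009 = 625, hash=93+625 mod 1009 = 718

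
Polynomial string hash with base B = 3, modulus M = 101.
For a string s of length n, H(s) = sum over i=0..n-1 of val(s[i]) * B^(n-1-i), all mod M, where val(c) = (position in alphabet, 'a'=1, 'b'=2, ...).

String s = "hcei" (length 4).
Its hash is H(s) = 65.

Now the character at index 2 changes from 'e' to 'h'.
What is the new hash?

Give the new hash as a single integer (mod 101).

val('e') = 5, val('h') = 8
Position k = 2, exponent = n-1-k = 1
B^1 mod M = 3^1 mod 101 = 3
Delta = (8 - 5) * 3 mod 101 = 9
New hash = (65 + 9) mod 101 = 74

Answer: 74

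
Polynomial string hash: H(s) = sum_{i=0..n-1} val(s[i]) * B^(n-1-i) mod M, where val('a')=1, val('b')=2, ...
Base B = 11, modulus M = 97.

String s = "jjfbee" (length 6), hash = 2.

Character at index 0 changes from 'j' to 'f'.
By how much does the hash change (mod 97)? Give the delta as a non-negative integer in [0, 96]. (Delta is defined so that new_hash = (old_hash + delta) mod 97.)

Answer: 70

Derivation:
Delta formula: (val(new) - val(old)) * B^(n-1-k) mod M
  val('f') - val('j') = 6 - 10 = -4
  B^(n-1-k) = 11^5 mod 97 = 31
  Delta = -4 * 31 mod 97 = 70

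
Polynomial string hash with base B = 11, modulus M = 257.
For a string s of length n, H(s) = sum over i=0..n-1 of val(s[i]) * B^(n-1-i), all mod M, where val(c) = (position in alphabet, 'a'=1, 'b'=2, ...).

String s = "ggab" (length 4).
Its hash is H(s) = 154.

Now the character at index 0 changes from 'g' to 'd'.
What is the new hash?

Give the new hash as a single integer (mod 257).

val('g') = 7, val('d') = 4
Position k = 0, exponent = n-1-k = 3
B^3 mod M = 11^3 mod 257 = 46
Delta = (4 - 7) * 46 mod 257 = 119
New hash = (154 + 119) mod 257 = 16

Answer: 16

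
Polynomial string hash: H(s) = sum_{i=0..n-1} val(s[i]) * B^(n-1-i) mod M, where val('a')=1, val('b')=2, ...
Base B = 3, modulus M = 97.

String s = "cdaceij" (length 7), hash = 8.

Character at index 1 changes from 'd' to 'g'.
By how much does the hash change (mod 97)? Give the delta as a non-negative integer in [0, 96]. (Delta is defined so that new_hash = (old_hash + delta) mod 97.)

Delta formula: (val(new) - val(old)) * B^(n-1-k) mod M
  val('g') - val('d') = 7 - 4 = 3
  B^(n-1-k) = 3^5 mod 97 = 49
  Delta = 3 * 49 mod 97 = 50

Answer: 50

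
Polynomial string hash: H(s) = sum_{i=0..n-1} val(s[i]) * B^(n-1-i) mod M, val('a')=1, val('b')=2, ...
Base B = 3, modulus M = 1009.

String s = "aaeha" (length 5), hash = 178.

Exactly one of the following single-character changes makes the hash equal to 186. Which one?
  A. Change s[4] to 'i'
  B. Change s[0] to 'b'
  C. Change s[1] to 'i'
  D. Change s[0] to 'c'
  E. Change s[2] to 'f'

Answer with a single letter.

Option A: s[4]='a'->'i', delta=(9-1)*3^0 mod 1009 = 8, hash=178+8 mod 1009 = 186 <-- target
Option B: s[0]='a'->'b', delta=(2-1)*3^4 mod 1009 = 81, hash=178+81 mod 1009 = 259
Option C: s[1]='a'->'i', delta=(9-1)*3^3 mod 1009 = 216, hash=178+216 mod 1009 = 394
Option D: s[0]='a'->'c', delta=(3-1)*3^4 mod 1009 = 162, hash=178+162 mod 1009 = 340
Option E: s[2]='e'->'f', delta=(6-5)*3^2 mod 1009 = 9, hash=178+9 mod 1009 = 187

Answer: A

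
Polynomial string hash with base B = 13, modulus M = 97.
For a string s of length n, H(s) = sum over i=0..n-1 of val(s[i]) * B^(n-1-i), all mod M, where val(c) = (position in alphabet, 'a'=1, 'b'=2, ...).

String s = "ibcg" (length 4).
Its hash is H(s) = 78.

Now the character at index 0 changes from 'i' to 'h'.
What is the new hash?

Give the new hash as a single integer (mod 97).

Answer: 15

Derivation:
val('i') = 9, val('h') = 8
Position k = 0, exponent = n-1-k = 3
B^3 mod M = 13^3 mod 97 = 63
Delta = (8 - 9) * 63 mod 97 = 34
New hash = (78 + 34) mod 97 = 15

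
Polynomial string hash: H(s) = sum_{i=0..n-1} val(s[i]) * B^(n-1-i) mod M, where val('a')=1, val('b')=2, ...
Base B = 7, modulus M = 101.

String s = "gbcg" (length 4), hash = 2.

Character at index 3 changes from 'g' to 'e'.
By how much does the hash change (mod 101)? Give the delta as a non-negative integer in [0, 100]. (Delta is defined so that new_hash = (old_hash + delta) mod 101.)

Delta formula: (val(new) - val(old)) * B^(n-1-k) mod M
  val('e') - val('g') = 5 - 7 = -2
  B^(n-1-k) = 7^0 mod 101 = 1
  Delta = -2 * 1 mod 101 = 99

Answer: 99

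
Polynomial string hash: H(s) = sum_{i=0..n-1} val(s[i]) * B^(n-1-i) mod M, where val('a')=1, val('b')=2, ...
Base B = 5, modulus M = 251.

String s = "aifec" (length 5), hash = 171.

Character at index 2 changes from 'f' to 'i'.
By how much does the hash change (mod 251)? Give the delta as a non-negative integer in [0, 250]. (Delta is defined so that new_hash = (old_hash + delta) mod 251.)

Delta formula: (val(new) - val(old)) * B^(n-1-k) mod M
  val('i') - val('f') = 9 - 6 = 3
  B^(n-1-k) = 5^2 mod 251 = 25
  Delta = 3 * 25 mod 251 = 75

Answer: 75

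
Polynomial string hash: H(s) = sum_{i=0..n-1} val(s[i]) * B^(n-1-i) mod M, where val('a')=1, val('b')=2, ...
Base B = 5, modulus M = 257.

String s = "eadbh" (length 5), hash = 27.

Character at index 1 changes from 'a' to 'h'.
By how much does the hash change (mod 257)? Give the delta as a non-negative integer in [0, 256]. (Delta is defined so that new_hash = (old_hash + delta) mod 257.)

Answer: 104

Derivation:
Delta formula: (val(new) - val(old)) * B^(n-1-k) mod M
  val('h') - val('a') = 8 - 1 = 7
  B^(n-1-k) = 5^3 mod 257 = 125
  Delta = 7 * 125 mod 257 = 104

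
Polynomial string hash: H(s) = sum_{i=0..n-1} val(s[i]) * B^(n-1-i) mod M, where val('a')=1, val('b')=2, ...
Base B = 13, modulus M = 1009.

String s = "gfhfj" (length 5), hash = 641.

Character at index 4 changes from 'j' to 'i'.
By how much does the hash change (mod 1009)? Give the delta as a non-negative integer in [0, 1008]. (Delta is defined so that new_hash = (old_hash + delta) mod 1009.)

Delta formula: (val(new) - val(old)) * B^(n-1-k) mod M
  val('i') - val('j') = 9 - 10 = -1
  B^(n-1-k) = 13^0 mod 1009 = 1
  Delta = -1 * 1 mod 1009 = 1008

Answer: 1008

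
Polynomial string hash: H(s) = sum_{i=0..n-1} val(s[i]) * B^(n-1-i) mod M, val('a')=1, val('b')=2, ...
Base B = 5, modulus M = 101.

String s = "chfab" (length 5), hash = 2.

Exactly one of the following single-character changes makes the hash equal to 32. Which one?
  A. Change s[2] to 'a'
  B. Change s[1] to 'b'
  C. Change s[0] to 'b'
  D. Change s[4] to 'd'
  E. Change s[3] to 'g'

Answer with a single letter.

Option A: s[2]='f'->'a', delta=(1-6)*5^2 mod 101 = 77, hash=2+77 mod 101 = 79
Option B: s[1]='h'->'b', delta=(2-8)*5^3 mod 101 = 58, hash=2+58 mod 101 = 60
Option C: s[0]='c'->'b', delta=(2-3)*5^4 mod 101 = 82, hash=2+82 mod 101 = 84
Option D: s[4]='b'->'d', delta=(4-2)*5^0 mod 101 = 2, hash=2+2 mod 101 = 4
Option E: s[3]='a'->'g', delta=(7-1)*5^1 mod 101 = 30, hash=2+30 mod 101 = 32 <-- target

Answer: E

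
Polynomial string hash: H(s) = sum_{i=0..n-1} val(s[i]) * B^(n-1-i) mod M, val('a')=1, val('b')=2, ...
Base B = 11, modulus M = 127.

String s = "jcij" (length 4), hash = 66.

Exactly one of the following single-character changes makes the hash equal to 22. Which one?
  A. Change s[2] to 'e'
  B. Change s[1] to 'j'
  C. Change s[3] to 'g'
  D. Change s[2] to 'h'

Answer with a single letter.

Option A: s[2]='i'->'e', delta=(5-9)*11^1 mod 127 = 83, hash=66+83 mod 127 = 22 <-- target
Option B: s[1]='c'->'j', delta=(10-3)*11^2 mod 127 = 85, hash=66+85 mod 127 = 24
Option C: s[3]='j'->'g', delta=(7-10)*11^0 mod 127 = 124, hash=66+124 mod 127 = 63
Option D: s[2]='i'->'h', delta=(8-9)*11^1 mod 127 = 116, hash=66+116 mod 127 = 55

Answer: A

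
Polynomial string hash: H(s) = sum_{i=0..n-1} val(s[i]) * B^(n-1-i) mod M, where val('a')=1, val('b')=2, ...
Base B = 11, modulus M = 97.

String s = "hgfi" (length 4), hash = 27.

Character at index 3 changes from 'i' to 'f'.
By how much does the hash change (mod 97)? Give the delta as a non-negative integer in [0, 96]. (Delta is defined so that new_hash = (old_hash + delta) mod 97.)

Answer: 94

Derivation:
Delta formula: (val(new) - val(old)) * B^(n-1-k) mod M
  val('f') - val('i') = 6 - 9 = -3
  B^(n-1-k) = 11^0 mod 97 = 1
  Delta = -3 * 1 mod 97 = 94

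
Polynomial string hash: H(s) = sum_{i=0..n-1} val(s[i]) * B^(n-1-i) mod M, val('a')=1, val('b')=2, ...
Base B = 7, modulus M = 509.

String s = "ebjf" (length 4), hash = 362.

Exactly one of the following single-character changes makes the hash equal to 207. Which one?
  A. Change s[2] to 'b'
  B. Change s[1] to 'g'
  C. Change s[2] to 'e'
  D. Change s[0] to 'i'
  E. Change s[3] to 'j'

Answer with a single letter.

Option A: s[2]='j'->'b', delta=(2-10)*7^1 mod 509 = 453, hash=362+453 mod 509 = 306
Option B: s[1]='b'->'g', delta=(7-2)*7^2 mod 509 = 245, hash=362+245 mod 509 = 98
Option C: s[2]='j'->'e', delta=(5-10)*7^1 mod 509 = 474, hash=362+474 mod 509 = 327
Option D: s[0]='e'->'i', delta=(9-5)*7^3 mod 509 = 354, hash=362+354 mod 509 = 207 <-- target
Option E: s[3]='f'->'j', delta=(10-6)*7^0 mod 509 = 4, hash=362+4 mod 509 = 366

Answer: D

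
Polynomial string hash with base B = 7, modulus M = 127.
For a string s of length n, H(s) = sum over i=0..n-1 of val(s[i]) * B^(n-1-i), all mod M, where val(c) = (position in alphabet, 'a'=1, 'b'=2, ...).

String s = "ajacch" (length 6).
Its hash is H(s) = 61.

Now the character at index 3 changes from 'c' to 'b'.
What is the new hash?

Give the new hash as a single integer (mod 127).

Answer: 12

Derivation:
val('c') = 3, val('b') = 2
Position k = 3, exponent = n-1-k = 2
B^2 mod M = 7^2 mod 127 = 49
Delta = (2 - 3) * 49 mod 127 = 78
New hash = (61 + 78) mod 127 = 12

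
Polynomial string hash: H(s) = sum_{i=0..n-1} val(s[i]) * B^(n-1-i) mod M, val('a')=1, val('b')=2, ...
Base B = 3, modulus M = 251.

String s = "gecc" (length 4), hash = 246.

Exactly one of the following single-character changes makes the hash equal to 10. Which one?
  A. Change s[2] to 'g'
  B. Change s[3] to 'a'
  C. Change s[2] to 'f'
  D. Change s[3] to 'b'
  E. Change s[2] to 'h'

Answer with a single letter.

Option A: s[2]='c'->'g', delta=(7-3)*3^1 mod 251 = 12, hash=246+12 mod 251 = 7
Option B: s[3]='c'->'a', delta=(1-3)*3^0 mod 251 = 249, hash=246+249 mod 251 = 244
Option C: s[2]='c'->'f', delta=(6-3)*3^1 mod 251 = 9, hash=246+9 mod 251 = 4
Option D: s[3]='c'->'b', delta=(2-3)*3^0 mod 251 = 250, hash=246+250 mod 251 = 245
Option E: s[2]='c'->'h', delta=(8-3)*3^1 mod 251 = 15, hash=246+15 mod 251 = 10 <-- target

Answer: E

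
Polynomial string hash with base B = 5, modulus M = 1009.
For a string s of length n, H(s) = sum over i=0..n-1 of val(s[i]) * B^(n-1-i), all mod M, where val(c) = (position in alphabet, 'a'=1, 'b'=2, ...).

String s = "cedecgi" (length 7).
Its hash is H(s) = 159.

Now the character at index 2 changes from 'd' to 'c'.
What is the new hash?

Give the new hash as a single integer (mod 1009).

val('d') = 4, val('c') = 3
Position k = 2, exponent = n-1-k = 4
B^4 mod M = 5^4 mod 1009 = 625
Delta = (3 - 4) * 625 mod 1009 = 384
New hash = (159 + 384) mod 1009 = 543

Answer: 543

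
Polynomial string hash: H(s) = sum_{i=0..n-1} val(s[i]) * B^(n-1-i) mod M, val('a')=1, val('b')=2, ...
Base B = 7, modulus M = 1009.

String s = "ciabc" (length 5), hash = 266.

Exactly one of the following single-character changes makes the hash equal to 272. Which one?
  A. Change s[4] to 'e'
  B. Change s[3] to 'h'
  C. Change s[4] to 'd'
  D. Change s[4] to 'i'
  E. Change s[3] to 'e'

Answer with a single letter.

Answer: D

Derivation:
Option A: s[4]='c'->'e', delta=(5-3)*7^0 mod 1009 = 2, hash=266+2 mod 1009 = 268
Option B: s[3]='b'->'h', delta=(8-2)*7^1 mod 1009 = 42, hash=266+42 mod 1009 = 308
Option C: s[4]='c'->'d', delta=(4-3)*7^0 mod 1009 = 1, hash=266+1 mod 1009 = 267
Option D: s[4]='c'->'i', delta=(9-3)*7^0 mod 1009 = 6, hash=266+6 mod 1009 = 272 <-- target
Option E: s[3]='b'->'e', delta=(5-2)*7^1 mod 1009 = 21, hash=266+21 mod 1009 = 287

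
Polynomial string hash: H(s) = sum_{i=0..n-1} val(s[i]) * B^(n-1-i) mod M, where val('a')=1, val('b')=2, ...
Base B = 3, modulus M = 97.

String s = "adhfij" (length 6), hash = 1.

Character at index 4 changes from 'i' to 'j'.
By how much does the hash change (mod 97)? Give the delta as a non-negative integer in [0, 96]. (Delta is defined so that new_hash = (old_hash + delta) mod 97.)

Delta formula: (val(new) - val(old)) * B^(n-1-k) mod M
  val('j') - val('i') = 10 - 9 = 1
  B^(n-1-k) = 3^1 mod 97 = 3
  Delta = 1 * 3 mod 97 = 3

Answer: 3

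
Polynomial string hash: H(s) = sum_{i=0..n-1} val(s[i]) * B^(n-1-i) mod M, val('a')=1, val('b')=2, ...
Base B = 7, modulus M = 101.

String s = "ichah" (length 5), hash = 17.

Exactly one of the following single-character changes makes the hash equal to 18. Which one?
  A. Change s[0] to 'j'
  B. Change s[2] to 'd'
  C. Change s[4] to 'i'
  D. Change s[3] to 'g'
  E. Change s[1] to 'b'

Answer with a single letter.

Answer: C

Derivation:
Option A: s[0]='i'->'j', delta=(10-9)*7^4 mod 101 = 78, hash=17+78 mod 101 = 95
Option B: s[2]='h'->'d', delta=(4-8)*7^2 mod 101 = 6, hash=17+6 mod 101 = 23
Option C: s[4]='h'->'i', delta=(9-8)*7^0 mod 101 = 1, hash=17+1 mod 101 = 18 <-- target
Option D: s[3]='a'->'g', delta=(7-1)*7^1 mod 101 = 42, hash=17+42 mod 101 = 59
Option E: s[1]='c'->'b', delta=(2-3)*7^3 mod 101 = 61, hash=17+61 mod 101 = 78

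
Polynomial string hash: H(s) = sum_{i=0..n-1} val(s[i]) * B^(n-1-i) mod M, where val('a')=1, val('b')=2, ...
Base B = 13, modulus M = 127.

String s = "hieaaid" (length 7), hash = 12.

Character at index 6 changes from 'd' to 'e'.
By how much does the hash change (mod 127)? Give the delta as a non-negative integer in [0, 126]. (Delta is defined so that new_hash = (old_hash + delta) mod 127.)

Delta formula: (val(new) - val(old)) * B^(n-1-k) mod M
  val('e') - val('d') = 5 - 4 = 1
  B^(n-1-k) = 13^0 mod 127 = 1
  Delta = 1 * 1 mod 127 = 1

Answer: 1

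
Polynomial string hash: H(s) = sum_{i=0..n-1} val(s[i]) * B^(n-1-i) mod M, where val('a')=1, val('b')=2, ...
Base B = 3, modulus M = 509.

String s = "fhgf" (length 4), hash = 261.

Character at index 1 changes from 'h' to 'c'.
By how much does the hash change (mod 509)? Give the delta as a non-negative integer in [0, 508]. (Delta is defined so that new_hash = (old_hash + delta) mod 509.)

Answer: 464

Derivation:
Delta formula: (val(new) - val(old)) * B^(n-1-k) mod M
  val('c') - val('h') = 3 - 8 = -5
  B^(n-1-k) = 3^2 mod 509 = 9
  Delta = -5 * 9 mod 509 = 464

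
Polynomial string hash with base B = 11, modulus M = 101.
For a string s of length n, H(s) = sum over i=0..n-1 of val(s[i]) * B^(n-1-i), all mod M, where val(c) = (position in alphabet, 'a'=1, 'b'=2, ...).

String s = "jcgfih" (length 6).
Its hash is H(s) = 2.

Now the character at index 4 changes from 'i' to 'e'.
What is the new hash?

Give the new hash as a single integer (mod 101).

val('i') = 9, val('e') = 5
Position k = 4, exponent = n-1-k = 1
B^1 mod M = 11^1 mod 101 = 11
Delta = (5 - 9) * 11 mod 101 = 57
New hash = (2 + 57) mod 101 = 59

Answer: 59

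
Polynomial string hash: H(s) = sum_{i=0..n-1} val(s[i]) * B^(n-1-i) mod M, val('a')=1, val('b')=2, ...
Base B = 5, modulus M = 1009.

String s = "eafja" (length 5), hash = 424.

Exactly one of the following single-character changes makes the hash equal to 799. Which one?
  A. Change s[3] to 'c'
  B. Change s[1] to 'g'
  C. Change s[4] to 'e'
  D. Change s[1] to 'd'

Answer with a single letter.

Option A: s[3]='j'->'c', delta=(3-10)*5^1 mod 1009 = 974, hash=424+974 mod 1009 = 389
Option B: s[1]='a'->'g', delta=(7-1)*5^3 mod 1009 = 750, hash=424+750 mod 1009 = 165
Option C: s[4]='a'->'e', delta=(5-1)*5^0 mod 1009 = 4, hash=424+4 mod 1009 = 428
Option D: s[1]='a'->'d', delta=(4-1)*5^3 mod 1009 = 375, hash=424+375 mod 1009 = 799 <-- target

Answer: D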